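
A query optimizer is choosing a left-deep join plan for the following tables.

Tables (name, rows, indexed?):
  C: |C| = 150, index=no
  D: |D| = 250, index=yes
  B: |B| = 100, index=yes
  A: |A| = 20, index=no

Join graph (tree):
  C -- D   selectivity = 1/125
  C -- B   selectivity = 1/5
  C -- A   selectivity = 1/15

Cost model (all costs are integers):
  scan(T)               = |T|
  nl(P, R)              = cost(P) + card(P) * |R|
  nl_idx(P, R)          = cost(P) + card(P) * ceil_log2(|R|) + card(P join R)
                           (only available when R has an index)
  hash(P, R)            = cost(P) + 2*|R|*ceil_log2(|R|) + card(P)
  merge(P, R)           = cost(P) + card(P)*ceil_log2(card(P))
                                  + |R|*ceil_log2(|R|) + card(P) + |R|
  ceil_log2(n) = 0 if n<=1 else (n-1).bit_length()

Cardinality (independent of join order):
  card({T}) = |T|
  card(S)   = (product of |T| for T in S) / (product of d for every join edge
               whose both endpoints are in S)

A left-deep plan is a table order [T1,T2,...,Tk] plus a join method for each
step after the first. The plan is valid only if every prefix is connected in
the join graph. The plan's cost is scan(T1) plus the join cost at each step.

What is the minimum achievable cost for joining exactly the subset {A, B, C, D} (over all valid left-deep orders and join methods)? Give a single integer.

Selinger DP over subsets of {A,B,C,D}:
  {C}: scan cost=150, card=150
  {D}: scan cost=250, card=250
  {B}: scan cost=100, card=100
  {A}: scan cost=20, card=20
  {CD}: card=300; try (D,nl_idx)→1650, (C,hash)→2900, (D,merge)→3750, (C,merge)→3850, (D,hash)→4300, (D,nl)→37650 …(+1); best=1650 via (D,nl_idx)
  {BC}: card=3000; try (B,hash)→1700, (C,merge)→2250, (B,merge)→2300, (C,hash)→2600, (B,nl_idx)→4200, (C,nl)→15100 …(+1); best=1700 via (B,hash)
  {AC}: card=200; try (A,hash)→500, (C,merge)→1490, (A,merge)→1620, (C,hash)→2440, (C,nl)→3020, (A,nl)→3150; best=500 via (A,hash)
  {BCD}: card=6000; try (B,hash)→3350, (B,merge)→5450, (D,hash)→8700, (B,nl_idx)→9750, (B,nl)→31650, (D,nl_idx)→31700 …(+2); best=3350 via (B,hash)
  {ACD}: card=400; try (A,hash)→2150, (D,nl_idx)→2500, (D,merge)→4550, (D,hash)→4700, (A,merge)→4770, (A,nl)→7650 …(+1); best=2150 via (A,hash)
  {ABC}: card=4000; try (B,hash)→2100, (B,merge)→3100, (A,hash)→4900, (B,nl_idx)→5900, (B,nl)→20500, (A,merge)→40820 …(+1); best=2100 via (B,hash)
  {ABCD}: card=8000; try (B,hash)→3950, (B,merge)→6950, (A,hash)→9550, (D,hash)→10100, (B,nl_idx)→12950, (D,nl_idx)→42100 …(+5); best=3950 via (B,hash)

3950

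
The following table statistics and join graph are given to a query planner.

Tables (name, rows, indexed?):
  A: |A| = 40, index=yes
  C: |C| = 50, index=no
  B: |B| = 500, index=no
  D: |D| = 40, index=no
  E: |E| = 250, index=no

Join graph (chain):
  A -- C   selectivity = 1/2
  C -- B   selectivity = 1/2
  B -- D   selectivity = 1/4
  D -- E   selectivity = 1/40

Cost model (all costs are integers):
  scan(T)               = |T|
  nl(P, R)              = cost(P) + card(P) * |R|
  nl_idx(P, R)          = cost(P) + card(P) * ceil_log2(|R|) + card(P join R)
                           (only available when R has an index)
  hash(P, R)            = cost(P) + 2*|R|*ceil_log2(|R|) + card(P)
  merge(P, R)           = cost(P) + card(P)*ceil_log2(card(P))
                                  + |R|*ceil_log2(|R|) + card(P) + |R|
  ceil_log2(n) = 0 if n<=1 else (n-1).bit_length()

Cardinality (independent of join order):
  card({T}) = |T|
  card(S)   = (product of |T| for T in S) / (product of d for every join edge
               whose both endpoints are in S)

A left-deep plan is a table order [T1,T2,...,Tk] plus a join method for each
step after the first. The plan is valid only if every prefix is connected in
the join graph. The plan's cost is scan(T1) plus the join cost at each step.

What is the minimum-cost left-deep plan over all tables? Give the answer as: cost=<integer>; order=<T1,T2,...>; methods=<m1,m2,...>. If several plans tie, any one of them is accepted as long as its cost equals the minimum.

cost=821810; order=E,D,B,C,A; methods=hash,merge,hash,hash

Selinger DP (subsets sized 1..n):
  {A}: scan cost=40, card=40
  {C}: scan cost=50, card=50
  {B}: scan cost=500, card=500
  {D}: scan cost=40, card=40
  {E}: scan cost=250, card=250
  {AC}: card=1000; try (A,hash)→580, (C,merge)→670, (C,hash)→680, (A,merge)→680, (A,nl_idx)→1350, (C,nl)→2040 …(+1); best=580 via (A,hash)
  {BC}: card=12500; try (C,hash)→1600, (B,merge)→5400, (C,merge)→5850, (B,hash)→9100, (B,nl)→25050, (C,nl)→25500; best=1600 via (C,hash)
  {BD}: card=5000; try (D,hash)→1480, (B,merge)→5320, (D,merge)→5780, (B,hash)→9080, (B,nl)→20040, (D,nl)→20500; best=1480 via (D,hash)
  {DE}: card=250; try (D,hash)→980, (E,merge)→2570, (D,merge)→2780, (E,hash)→4080, (E,nl)→10040, (D,nl)→10250; best=980 via (D,hash)
  {ABC}: card=250000; try (B,hash)→10580, (A,hash)→14580, (B,merge)→16580, (A,merge)→189380, (A,nl_idx)→326600, (B,nl)→500580 …(+1); best=10580 via (B,hash)
  {BCD}: card=125000; try (C,hash)→7080, (D,hash)→14580, (C,merge)→71830, (D,merge)→189380, (C,nl)→251480, (D,nl)→501600; best=7080 via (C,hash)
  {BDE}: card=31250; try (B,merge)→8230, (B,hash)→10230, (E,hash)→10480, (E,merge)→73730, (B,nl)→125980, (E,nl)→1251480; best=8230 via (B,merge)
  {ABCD}: card=2500000; try (A,hash)→132560, (D,hash)→261060, (A,merge)→2257360, (A,nl_idx)→3257080, (D,merge)→4760860, (A,nl)→5007080 …(+1); best=132560 via (A,hash)
  {BCDE}: card=781250; try (C,hash)→40080, (E,hash)→136080, (C,merge)→508580, (C,nl)→1570730, (E,merge)→2259330, (E,nl)→31257080; best=40080 via (C,hash)
  {ABCDE}: card=15625000; try (A,hash)→821810, (E,hash)→2636560, (A,merge)→16446610, (A,nl_idx)→20352580, (A,nl)→31290080, (E,merge)→57634810 …(+1); best=821810 via (A,hash)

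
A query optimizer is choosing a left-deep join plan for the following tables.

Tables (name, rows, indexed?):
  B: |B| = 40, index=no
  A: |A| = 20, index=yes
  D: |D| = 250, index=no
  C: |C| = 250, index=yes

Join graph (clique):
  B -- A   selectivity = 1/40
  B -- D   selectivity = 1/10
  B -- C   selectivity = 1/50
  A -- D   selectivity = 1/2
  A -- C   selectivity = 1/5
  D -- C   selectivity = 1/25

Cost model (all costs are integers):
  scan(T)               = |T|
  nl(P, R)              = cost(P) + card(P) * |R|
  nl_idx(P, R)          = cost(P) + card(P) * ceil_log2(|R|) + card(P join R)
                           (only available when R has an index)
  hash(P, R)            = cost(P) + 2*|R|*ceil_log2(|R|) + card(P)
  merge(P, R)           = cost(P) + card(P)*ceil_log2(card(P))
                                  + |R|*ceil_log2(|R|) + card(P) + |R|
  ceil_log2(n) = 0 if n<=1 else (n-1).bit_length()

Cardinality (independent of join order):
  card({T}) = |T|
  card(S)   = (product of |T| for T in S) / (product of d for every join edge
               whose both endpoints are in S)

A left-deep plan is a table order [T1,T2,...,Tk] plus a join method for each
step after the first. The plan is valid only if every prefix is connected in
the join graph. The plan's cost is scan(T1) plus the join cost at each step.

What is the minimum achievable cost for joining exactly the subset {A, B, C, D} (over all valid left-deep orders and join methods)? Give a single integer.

Selinger DP over subsets of {A,B,C,D}:
  {B}: scan cost=40, card=40
  {A}: scan cost=20, card=20
  {D}: scan cost=250, card=250
  {C}: scan cost=250, card=250
  {AB}: card=20; try (A,nl_idx)→260, (A,hash)→280, (B,merge)→420, (A,merge)→440, (B,hash)→520, (B,nl)→820 …(+1); best=260 via (A,nl_idx)
  {BD}: card=1000; try (B,hash)→980, (D,merge)→2570, (B,merge)→2780, (D,hash)→4080, (D,nl)→10040, (B,nl)→10250; best=980 via (B,hash)
  {BC}: card=200; try (C,nl_idx)→560, (B,hash)→980, (C,merge)→2570, (B,merge)→2780, (C,hash)→4080, (C,nl)→10040 …(+1); best=560 via (C,nl_idx)
  {AD}: card=2500; try (A,hash)→700, (D,merge)→2390, (A,merge)→2620, (A,nl_idx)→4000, (D,hash)→4040, (D,nl)→5020 …(+1); best=700 via (A,hash)
  {AC}: card=1000; try (A,hash)→700, (C,nl_idx)→1180, (C,merge)→2390, (A,nl_idx)→2500, (A,merge)→2620, (C,hash)→4040 …(+2); best=700 via (A,hash)
  {CD}: card=2500; try (D,hash)→4500, (C,hash)→4500, (D,merge)→4750, (C,merge)→4750, (C,nl_idx)→4750, (D,nl)→62750 …(+1); best=4500 via (D,hash)
  {ABD}: card=250; try (A,hash)→2180, (D,merge)→2630, (B,hash)→3680, (D,hash)→4280, (D,nl)→5260, (A,nl_idx)→6230 …(+4); best=2180 via (A,hash)
  {ABC}: card=20; try (C,nl_idx)→440, (A,hash)→960, (A,nl_idx)→1580, (B,hash)→2180, (A,merge)→2480, (C,merge)→2630 …(+5); best=440 via (C,nl_idx)
  {BCD}: card=200; try (D,merge)→4610, (D,hash)→4760, (C,hash)→5980, (B,hash)→7480, (C,nl_idx)→9180, (C,merge)→14230 …(+4); best=4610 via (D,merge)
  {ACD}: card=5000; try (D,hash)→5700, (C,hash)→7200, (A,hash)→7200, (D,merge)→13950, (A,nl_idx)→22000, (C,nl_idx)→25700 …(+5); best=5700 via (D,hash)
  {ABCD}: card=10; try (D,merge)→2810, (C,nl_idx)→4190, (D,hash)→4460, (A,hash)→5010, (D,nl)→5440, (A,nl_idx)→5620 …(+8); best=2810 via (D,merge)

2810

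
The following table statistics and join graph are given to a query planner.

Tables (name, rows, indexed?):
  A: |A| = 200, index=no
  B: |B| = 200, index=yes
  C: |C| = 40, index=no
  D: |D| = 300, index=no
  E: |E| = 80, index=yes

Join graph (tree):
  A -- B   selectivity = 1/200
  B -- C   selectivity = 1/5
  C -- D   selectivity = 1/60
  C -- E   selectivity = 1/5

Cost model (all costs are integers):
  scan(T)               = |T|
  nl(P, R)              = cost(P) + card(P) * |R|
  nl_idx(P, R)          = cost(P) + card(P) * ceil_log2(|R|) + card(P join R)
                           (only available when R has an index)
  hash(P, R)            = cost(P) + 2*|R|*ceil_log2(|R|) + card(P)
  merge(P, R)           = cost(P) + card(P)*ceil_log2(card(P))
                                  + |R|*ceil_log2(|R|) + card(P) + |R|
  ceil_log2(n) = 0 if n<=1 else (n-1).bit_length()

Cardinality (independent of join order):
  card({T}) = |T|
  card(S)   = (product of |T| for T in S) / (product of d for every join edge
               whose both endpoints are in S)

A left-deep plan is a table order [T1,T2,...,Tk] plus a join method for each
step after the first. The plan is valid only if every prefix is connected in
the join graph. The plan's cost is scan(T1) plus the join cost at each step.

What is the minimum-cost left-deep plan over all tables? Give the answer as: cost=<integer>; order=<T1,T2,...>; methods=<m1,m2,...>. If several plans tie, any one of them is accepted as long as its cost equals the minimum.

Selinger DP (subsets sized 1..n):
  {A}: scan cost=200, card=200
  {B}: scan cost=200, card=200
  {C}: scan cost=40, card=40
  {D}: scan cost=300, card=300
  {E}: scan cost=80, card=80
  {AB}: card=200; try (B,nl_idx)→2000, (B,hash)→3600, (A,hash)→3600, (B,merge)→3800, (A,merge)→3800, (B,nl)→40200 …(+1); best=2000 via (B,nl_idx)
  {BC}: card=1600; try (C,hash)→880, (B,nl_idx)→1960, (B,merge)→2120, (C,merge)→2280, (B,hash)→3280, (B,nl)→8040 …(+1); best=880 via (C,hash)
  {CD}: card=200; try (C,hash)→1080, (D,merge)→3320, (C,merge)→3580, (D,hash)→5480, (D,nl)→12040, (C,nl)→12300; best=1080 via (C,hash)
  {CE}: card=640; try (C,hash)→640, (E,merge)→960, (E,nl_idx)→960, (C,merge)→1000, (E,hash)→1200, (E,nl)→3240 …(+1); best=640 via (C,hash)
  {ABC}: card=1600; try (C,hash)→2680, (C,merge)→4080, (A,hash)→5680, (C,nl)→10000, (A,merge)→21880, (A,nl)→320880; best=2680 via (C,hash)
  {BCD}: card=8000; try (B,hash)→4480, (B,merge)→4680, (D,hash)→7880, (B,nl_idx)→10680, (D,merge)→23080, (B,nl)→41080 …(+1); best=4480 via (B,hash)
  {BCE}: card=25600; try (E,hash)→3600, (B,hash)→4480, (B,merge)→9480, (E,merge)→20720, (B,nl_idx)→31360, (E,nl_idx)→37680 …(+2); best=3600 via (E,hash)
  {CDE}: card=3200; try (E,hash)→2400, (E,merge)→3520, (E,nl_idx)→5680, (D,hash)→6680, (D,merge)→10680, (E,nl)→17080 …(+1); best=2400 via (E,hash)
  {ABCD}: card=8000; try (D,hash)→9680, (A,hash)→15680, (D,merge)→24880, (A,merge)→118280, (D,nl)→482680, (A,nl)→1604480; best=9680 via (D,hash)
  {ABCE}: card=25600; try (E,hash)→5400, (E,merge)→22520, (A,hash)→32400, (E,nl_idx)→39480, (E,nl)→130680, (A,merge)→415000 …(+1); best=5400 via (E,hash)
  {BCDE}: card=128000; try (B,hash)→8800, (E,hash)→13600, (D,hash)→34600, (B,merge)→45800, (E,merge)→117120, (B,nl_idx)→156000 …(+5); best=8800 via (B,hash)
  {ABCDE}: card=128000; try (E,hash)→18800, (D,hash)→36400, (E,merge)→122320, (A,hash)→140000, (E,nl_idx)→193680, (D,merge)→418000 …(+4); best=18800 via (E,hash)

cost=18800; order=A,B,C,D,E; methods=nl_idx,hash,hash,hash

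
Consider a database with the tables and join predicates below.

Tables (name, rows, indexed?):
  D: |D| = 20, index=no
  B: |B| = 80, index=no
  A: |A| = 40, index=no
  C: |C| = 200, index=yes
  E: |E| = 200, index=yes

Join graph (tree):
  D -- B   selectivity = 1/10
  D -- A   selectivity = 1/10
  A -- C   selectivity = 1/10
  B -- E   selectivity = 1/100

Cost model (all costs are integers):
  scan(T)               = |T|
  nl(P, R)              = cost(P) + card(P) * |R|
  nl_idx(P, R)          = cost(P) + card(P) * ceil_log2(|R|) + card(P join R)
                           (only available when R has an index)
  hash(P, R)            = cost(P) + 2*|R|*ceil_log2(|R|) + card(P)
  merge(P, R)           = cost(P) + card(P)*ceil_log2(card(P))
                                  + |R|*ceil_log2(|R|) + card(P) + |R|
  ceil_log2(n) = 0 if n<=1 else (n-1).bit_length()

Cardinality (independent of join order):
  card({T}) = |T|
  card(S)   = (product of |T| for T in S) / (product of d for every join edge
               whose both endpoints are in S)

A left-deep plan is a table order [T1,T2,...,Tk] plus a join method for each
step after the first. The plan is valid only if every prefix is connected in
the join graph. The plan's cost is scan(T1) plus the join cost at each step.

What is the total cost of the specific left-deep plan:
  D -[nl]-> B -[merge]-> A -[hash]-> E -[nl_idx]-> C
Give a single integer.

43020

step 1: scan D: cost=20, card=20
step 2: join B via nl
    card(P join B) = 20*80/(10) = 160
    cost = 20 + 20*80 = 1620
step 3: join A via merge
    card(P join A) = 160*40/(10) = 640
    cost = 1620 + 160*8 + 40*6 + 160 + 40 = 3340
step 4: join E via hash
    card(P join E) = 640*200/(100) = 1280
    cost = 3340 + 2*200*8 + 640 = 7180
step 5: join C via nl_idx
    card(P join C) = 1280*200/(10) = 25600
    cost = 7180 + 1280*8 + 25600 = 43020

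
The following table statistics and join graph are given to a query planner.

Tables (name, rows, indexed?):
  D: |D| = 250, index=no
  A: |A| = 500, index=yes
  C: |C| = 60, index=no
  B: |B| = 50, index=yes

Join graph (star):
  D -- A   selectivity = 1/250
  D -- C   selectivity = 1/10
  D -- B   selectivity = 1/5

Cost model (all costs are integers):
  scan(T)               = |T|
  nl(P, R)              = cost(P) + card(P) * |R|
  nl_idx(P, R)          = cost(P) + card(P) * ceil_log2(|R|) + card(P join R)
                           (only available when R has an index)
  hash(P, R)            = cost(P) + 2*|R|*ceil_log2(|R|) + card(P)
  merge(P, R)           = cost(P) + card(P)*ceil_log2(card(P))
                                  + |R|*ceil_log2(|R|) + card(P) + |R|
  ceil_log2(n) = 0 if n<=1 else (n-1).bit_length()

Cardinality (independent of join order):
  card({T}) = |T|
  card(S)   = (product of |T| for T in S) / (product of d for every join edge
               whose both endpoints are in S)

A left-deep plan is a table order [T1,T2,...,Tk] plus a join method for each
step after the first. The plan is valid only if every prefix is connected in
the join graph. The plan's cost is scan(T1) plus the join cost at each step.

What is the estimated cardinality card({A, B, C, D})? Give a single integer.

Tables in S: A(500), B(50), C(60), D(250)
Edges inside S: D-A(d=250), D-C(d=10), D-B(d=5)
numerator = 500 * 50 * 60 * 250 = 375000000
denominator = 250 * 10 * 5 = 12500
card(S) = 375000000 / 12500 = 30000

30000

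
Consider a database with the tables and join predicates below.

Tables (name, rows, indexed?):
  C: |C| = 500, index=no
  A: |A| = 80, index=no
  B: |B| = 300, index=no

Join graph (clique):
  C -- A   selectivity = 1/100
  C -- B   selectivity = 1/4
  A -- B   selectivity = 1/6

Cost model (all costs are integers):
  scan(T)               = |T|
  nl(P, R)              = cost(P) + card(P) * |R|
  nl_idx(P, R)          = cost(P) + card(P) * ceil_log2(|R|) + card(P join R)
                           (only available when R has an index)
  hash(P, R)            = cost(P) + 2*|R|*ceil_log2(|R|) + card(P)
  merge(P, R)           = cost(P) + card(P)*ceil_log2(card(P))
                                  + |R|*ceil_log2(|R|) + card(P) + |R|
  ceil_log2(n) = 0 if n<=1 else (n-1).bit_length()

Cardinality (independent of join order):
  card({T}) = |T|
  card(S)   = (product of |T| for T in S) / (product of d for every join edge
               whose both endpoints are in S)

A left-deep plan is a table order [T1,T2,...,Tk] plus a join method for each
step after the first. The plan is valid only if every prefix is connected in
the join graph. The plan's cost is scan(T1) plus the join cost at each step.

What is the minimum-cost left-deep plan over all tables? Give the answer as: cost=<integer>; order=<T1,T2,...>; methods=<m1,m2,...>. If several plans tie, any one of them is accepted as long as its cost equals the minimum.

cost=7920; order=C,A,B; methods=hash,hash

Selinger DP (subsets sized 1..n):
  {C}: scan cost=500, card=500
  {A}: scan cost=80, card=80
  {B}: scan cost=300, card=300
  {AC}: card=400; try (A,hash)→2120, (C,merge)→5720, (A,merge)→6140, (C,hash)→9160, (C,nl)→40080, (A,nl)→40500; best=2120 via (A,hash)
  {BC}: card=37500; try (B,hash)→6400, (C,merge)→8300, (B,merge)→8500, (C,hash)→9600, (C,nl)→150300, (B,nl)→150500; best=6400 via (B,hash)
  {AB}: card=4000; try (A,hash)→1720, (B,merge)→3720, (A,merge)→3940, (B,hash)→5560, (B,nl)→24080, (A,nl)→24300; best=1720 via (A,hash)
  {ABC}: card=5000; try (B,hash)→7920, (B,merge)→9120, (C,hash)→14720, (A,hash)→45020, (C,merge)→58720, (B,nl)→122120 …(+3); best=7920 via (B,hash)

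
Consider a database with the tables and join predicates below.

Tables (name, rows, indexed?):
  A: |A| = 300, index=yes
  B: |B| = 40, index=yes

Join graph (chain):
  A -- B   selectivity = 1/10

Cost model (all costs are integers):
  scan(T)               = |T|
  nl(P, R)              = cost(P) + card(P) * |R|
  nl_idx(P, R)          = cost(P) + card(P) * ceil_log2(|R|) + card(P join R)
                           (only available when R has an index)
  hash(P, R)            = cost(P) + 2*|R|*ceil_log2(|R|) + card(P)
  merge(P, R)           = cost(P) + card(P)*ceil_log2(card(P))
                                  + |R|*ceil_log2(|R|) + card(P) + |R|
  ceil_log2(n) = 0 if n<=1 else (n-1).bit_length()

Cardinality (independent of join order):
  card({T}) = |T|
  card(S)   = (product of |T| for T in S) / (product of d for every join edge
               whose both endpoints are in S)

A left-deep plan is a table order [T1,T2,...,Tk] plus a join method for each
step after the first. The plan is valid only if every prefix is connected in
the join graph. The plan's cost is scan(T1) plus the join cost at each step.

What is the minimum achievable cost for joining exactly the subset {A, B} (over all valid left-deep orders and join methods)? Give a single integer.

Selinger DP over subsets of {A,B}:
  {A}: scan cost=300, card=300
  {B}: scan cost=40, card=40
  {AB}: card=1200; try (B,hash)→1080, (A,nl_idx)→1600, (B,nl_idx)→3300, (A,merge)→3320, (B,merge)→3580, (A,hash)→5480 …(+2); best=1080 via (B,hash)

1080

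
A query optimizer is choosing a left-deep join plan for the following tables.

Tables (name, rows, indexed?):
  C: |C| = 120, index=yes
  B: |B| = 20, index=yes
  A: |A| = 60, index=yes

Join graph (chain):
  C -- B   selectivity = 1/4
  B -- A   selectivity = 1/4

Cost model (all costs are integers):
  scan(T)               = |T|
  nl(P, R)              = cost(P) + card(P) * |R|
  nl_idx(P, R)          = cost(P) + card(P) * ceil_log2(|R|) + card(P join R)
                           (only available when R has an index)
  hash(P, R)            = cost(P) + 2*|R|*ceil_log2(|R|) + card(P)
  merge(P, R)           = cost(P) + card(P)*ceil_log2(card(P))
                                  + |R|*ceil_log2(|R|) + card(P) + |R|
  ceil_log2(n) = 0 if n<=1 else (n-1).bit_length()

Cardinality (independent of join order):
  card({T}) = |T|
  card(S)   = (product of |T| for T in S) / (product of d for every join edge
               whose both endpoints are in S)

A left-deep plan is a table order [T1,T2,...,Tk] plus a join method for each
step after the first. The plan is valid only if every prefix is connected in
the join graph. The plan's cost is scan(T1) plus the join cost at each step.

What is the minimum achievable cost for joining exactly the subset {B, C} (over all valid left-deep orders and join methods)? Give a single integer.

440

Selinger DP over subsets of {B,C}:
  {C}: scan cost=120, card=120
  {B}: scan cost=20, card=20
  {BC}: card=600; try (B,hash)→440, (C,nl_idx)→760, (C,merge)→1100, (B,merge)→1200, (B,nl_idx)→1320, (C,hash)→1720 …(+2); best=440 via (B,hash)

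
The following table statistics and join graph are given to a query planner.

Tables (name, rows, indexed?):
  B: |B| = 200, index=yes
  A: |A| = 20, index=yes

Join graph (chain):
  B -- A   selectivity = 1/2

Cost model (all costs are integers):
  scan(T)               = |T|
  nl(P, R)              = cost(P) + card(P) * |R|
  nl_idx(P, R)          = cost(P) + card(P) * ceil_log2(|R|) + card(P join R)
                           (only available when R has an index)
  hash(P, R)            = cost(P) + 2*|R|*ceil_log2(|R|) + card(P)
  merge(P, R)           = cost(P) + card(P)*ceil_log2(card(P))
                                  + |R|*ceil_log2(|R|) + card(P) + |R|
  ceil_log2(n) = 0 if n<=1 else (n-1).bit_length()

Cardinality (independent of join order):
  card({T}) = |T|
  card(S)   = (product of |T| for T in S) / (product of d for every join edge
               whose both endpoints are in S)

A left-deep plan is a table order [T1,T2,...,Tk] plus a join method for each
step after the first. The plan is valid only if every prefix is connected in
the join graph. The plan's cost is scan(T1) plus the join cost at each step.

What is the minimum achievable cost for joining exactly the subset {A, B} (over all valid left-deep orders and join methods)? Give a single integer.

600

Selinger DP over subsets of {A,B}:
  {B}: scan cost=200, card=200
  {A}: scan cost=20, card=20
  {AB}: card=2000; try (A,hash)→600, (B,merge)→1940, (A,merge)→2120, (B,nl_idx)→2180, (A,nl_idx)→3200, (B,hash)→3240 …(+2); best=600 via (A,hash)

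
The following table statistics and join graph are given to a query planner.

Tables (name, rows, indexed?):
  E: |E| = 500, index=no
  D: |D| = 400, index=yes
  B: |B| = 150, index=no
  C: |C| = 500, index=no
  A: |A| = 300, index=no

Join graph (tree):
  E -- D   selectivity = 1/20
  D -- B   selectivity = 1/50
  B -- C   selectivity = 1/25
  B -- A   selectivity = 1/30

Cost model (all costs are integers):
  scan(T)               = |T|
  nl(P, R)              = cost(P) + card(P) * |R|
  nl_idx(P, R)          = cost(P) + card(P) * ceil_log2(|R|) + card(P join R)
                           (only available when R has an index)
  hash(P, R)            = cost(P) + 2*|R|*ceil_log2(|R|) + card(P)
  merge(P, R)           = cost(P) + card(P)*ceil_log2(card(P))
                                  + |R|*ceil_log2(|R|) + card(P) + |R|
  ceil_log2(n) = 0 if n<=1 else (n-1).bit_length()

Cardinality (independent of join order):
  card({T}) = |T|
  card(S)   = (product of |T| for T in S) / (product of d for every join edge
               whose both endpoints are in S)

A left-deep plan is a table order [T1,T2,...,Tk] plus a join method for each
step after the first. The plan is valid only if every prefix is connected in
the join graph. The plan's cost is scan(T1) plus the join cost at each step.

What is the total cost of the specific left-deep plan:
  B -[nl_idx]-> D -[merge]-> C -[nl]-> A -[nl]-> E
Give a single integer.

step 1: scan B: cost=150, card=150
step 2: join D via nl_idx
    card(P join D) = 150*400/(50) = 1200
    cost = 150 + 150*9 + 1200 = 2700
step 3: join C via merge
    card(P join C) = 1200*500/(25) = 24000
    cost = 2700 + 1200*11 + 500*9 + 1200 + 500 = 22100
step 4: join A via nl
    card(P join A) = 24000*300/(30) = 240000
    cost = 22100 + 24000*300 = 7222100
step 5: join E via nl
    card(P join E) = 240000*500/(20) = 6000000
    cost = 7222100 + 240000*500 = 127222100

127222100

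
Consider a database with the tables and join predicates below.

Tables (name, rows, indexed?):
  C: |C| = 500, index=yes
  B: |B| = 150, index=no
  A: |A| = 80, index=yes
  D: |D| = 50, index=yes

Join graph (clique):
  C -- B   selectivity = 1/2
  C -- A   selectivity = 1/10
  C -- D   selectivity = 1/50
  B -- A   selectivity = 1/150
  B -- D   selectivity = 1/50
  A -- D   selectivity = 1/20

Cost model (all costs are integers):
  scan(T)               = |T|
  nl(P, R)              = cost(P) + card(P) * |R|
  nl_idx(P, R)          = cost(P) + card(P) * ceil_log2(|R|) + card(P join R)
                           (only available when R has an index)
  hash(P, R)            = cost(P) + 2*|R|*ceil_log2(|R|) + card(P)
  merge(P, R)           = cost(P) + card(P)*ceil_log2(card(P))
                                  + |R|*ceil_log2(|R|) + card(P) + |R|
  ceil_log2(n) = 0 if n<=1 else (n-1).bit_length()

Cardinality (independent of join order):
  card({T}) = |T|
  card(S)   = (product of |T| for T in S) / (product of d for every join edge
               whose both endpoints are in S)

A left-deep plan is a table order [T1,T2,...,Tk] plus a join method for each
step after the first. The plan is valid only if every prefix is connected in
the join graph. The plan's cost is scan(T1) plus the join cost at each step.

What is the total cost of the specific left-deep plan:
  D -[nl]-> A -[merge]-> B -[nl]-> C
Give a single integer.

step 1: scan D: cost=50, card=50
step 2: join A via nl
    card(P join A) = 50*80/(20) = 200
    cost = 50 + 50*80 = 4050
step 3: join B via merge
    card(P join B) = 200*150/(150*50) = 4
    cost = 4050 + 200*8 + 150*8 + 200 + 150 = 7200
step 4: join C via nl
    card(P join C) = 4*500/(2*10*50) = 2
    cost = 7200 + 4*500 = 9200

9200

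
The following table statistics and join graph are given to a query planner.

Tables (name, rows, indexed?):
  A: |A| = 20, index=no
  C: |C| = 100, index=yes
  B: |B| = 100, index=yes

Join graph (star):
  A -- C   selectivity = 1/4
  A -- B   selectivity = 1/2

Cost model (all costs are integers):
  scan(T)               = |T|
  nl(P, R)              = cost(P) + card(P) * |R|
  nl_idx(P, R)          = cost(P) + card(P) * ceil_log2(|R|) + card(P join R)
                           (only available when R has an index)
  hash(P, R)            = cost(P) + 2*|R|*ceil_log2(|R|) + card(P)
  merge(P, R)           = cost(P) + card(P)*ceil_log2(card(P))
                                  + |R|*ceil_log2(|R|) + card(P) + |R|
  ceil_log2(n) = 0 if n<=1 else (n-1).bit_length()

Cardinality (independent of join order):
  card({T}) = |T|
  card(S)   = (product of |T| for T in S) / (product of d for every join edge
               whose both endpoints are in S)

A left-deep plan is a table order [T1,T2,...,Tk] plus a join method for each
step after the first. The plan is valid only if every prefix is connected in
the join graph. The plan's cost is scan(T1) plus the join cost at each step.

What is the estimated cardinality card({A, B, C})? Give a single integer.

Tables in S: A(20), B(100), C(100)
Edges inside S: A-C(d=4), A-B(d=2)
numerator = 20 * 100 * 100 = 200000
denominator = 4 * 2 = 8
card(S) = 200000 / 8 = 25000

25000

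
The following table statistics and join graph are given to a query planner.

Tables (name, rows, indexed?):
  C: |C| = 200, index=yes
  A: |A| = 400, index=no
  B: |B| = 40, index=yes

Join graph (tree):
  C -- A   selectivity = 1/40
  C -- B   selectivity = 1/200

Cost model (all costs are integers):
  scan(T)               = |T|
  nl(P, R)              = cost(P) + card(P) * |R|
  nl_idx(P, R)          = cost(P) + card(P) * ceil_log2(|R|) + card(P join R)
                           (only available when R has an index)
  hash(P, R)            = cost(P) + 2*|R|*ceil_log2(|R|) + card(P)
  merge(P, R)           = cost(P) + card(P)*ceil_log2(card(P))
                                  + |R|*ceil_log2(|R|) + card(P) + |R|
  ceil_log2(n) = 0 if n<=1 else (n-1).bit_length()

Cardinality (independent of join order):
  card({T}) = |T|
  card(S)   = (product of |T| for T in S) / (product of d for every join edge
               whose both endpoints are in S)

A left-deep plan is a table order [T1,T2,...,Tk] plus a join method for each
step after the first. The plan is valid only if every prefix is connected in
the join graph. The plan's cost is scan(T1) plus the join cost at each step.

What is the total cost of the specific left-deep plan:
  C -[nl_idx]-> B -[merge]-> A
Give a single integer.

5720

step 1: scan C: cost=200, card=200
step 2: join B via nl_idx
    card(P join B) = 200*40/(200) = 40
    cost = 200 + 200*6 + 40 = 1440
step 3: join A via merge
    card(P join A) = 40*400/(40) = 400
    cost = 1440 + 40*6 + 400*9 + 40 + 400 = 5720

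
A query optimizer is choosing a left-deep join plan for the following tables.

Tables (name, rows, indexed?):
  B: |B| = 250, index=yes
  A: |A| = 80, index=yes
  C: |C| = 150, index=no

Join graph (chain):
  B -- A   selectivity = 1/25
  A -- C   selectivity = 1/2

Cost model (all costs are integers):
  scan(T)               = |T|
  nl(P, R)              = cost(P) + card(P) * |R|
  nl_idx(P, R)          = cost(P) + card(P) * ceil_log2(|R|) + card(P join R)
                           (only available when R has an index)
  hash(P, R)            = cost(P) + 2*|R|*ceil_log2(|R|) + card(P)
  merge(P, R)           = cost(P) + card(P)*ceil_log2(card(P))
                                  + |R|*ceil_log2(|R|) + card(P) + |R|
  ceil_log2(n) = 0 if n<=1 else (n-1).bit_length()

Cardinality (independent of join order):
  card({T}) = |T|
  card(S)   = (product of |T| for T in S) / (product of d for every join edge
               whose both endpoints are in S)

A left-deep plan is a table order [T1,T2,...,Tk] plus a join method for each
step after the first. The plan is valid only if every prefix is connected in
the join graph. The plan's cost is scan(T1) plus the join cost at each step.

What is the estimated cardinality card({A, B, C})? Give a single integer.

60000

Tables in S: A(80), B(250), C(150)
Edges inside S: B-A(d=25), A-C(d=2)
numerator = 80 * 250 * 150 = 3000000
denominator = 25 * 2 = 50
card(S) = 3000000 / 50 = 60000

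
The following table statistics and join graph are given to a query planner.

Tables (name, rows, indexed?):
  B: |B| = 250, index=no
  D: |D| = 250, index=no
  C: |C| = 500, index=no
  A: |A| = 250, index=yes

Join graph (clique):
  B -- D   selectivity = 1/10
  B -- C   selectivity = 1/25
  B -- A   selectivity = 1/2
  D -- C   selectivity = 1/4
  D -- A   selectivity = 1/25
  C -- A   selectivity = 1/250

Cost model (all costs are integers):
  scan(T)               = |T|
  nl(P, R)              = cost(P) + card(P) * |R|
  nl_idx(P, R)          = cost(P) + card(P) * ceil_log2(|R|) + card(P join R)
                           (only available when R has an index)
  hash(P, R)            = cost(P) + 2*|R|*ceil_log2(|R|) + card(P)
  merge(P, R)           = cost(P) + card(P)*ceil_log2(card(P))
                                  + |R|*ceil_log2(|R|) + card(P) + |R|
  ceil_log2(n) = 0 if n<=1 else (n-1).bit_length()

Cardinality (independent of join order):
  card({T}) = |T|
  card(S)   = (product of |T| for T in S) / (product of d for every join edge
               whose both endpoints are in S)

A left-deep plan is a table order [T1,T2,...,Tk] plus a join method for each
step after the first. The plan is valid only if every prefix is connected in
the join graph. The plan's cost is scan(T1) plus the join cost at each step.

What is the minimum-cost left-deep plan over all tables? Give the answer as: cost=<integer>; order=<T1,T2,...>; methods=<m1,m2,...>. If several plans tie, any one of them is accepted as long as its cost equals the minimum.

Selinger DP (subsets sized 1..n):
  {B}: scan cost=250, card=250
  {D}: scan cost=250, card=250
  {C}: scan cost=500, card=500
  {A}: scan cost=250, card=250
  {BD}: card=6250; try (D,hash)→4500, (B,hash)→4500, (D,merge)→4750, (B,merge)→4750, (D,nl)→62750, (B,nl)→62750; best=4500 via (D,hash)
  {BC}: card=5000; try (B,hash)→5000, (C,merge)→7500, (B,merge)→7750, (C,hash)→9500, (C,nl)→125250, (B,nl)→125500; best=5000 via (B,hash)
  {AB}: card=31250; try (B,hash)→4500, (A,hash)→4500, (B,merge)→4750, (A,merge)→4750, (A,nl_idx)→33500, (B,nl)→62750 …(+1); best=4500 via (B,hash)
  {CD}: card=31250; try (D,hash)→5000, (C,merge)→7500, (D,merge)→7750, (C,hash)→9500, (C,nl)→125250, (D,nl)→125500; best=5000 via (D,hash)
  {AD}: card=2500; try (D,hash)→4500, (A,hash)→4500, (D,merge)→4750, (A,merge)→4750, (A,nl_idx)→4750, (D,nl)→62750 …(+1); best=4500 via (D,hash)
  {AC}: card=500; try (A,hash)→5000, (A,nl_idx)→5000, (C,merge)→7500, (A,merge)→7750, (C,hash)→9500, (C,nl)→125250 …(+1); best=5000 via (A,hash)
  {BCD}: card=31250; try (D,hash)→14000, (C,hash)→19750, (B,hash)→40250, (D,merge)→77250, (C,merge)→97000, (B,merge)→507250 …(+3); best=14000 via (D,hash)
  {ABD}: card=31250; try (B,hash)→11000, (A,hash)→14750, (B,merge)→39250, (D,hash)→39750, (A,nl_idx)→85750, (A,merge)→94250 …(+4); best=11000 via (B,hash)
  {ABC}: card=2500; try (B,hash)→9500, (B,merge)→12250, (A,hash)→14000, (C,hash)→44750, (A,nl_idx)→47500, (A,merge)→77250 …(+4); best=9500 via (B,hash)
  {ACD}: card=1250; try (D,hash)→9500, (D,merge)→12250, (C,hash)→16000, (A,hash)→40250, (C,merge)→42000, (D,nl)→130000 …(+4); best=9500 via (D,hash)
  {ABCD}: card=625; try (B,hash)→14750, (D,hash)→16000, (B,merge)→26750, (D,merge)→44250, (A,hash)→49250, (C,hash)→51250 …(+7); best=14750 via (B,hash)

cost=14750; order=C,A,D,B; methods=hash,hash,hash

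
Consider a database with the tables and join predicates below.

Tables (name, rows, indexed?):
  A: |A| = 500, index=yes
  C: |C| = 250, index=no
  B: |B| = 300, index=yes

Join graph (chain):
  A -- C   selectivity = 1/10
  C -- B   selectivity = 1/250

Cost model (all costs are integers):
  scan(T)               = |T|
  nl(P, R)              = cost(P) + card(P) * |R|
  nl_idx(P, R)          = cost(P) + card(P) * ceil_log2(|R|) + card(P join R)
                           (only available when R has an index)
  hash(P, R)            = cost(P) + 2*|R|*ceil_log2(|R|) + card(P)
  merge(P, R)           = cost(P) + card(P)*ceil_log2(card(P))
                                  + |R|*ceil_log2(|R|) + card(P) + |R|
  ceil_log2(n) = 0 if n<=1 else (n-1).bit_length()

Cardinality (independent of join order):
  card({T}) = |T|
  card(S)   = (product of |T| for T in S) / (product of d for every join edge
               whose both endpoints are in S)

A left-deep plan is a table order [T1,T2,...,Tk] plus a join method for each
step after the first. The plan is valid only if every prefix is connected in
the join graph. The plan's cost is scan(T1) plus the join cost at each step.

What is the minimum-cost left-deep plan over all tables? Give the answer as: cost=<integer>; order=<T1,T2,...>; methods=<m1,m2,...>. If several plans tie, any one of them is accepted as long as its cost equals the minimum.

cost=10800; order=C,B,A; methods=nl_idx,merge

Selinger DP (subsets sized 1..n):
  {A}: scan cost=500, card=500
  {C}: scan cost=250, card=250
  {B}: scan cost=300, card=300
  {AC}: card=12500; try (C,hash)→5000, (A,merge)→7500, (C,merge)→7750, (A,hash)→9500, (A,nl_idx)→15000, (A,nl)→125250 …(+1); best=5000 via (C,hash)
  {BC}: card=300; try (B,nl_idx)→2800, (C,hash)→4600, (B,merge)→5500, (C,merge)→5550, (B,hash)→5900, (B,nl)→75250 …(+1); best=2800 via (B,nl_idx)
  {ABC}: card=15000; try (A,merge)→10800, (A,hash)→12100, (A,nl_idx)→20500, (B,hash)→22900, (B,nl_idx)→132500, (A,nl)→152800 …(+2); best=10800 via (A,merge)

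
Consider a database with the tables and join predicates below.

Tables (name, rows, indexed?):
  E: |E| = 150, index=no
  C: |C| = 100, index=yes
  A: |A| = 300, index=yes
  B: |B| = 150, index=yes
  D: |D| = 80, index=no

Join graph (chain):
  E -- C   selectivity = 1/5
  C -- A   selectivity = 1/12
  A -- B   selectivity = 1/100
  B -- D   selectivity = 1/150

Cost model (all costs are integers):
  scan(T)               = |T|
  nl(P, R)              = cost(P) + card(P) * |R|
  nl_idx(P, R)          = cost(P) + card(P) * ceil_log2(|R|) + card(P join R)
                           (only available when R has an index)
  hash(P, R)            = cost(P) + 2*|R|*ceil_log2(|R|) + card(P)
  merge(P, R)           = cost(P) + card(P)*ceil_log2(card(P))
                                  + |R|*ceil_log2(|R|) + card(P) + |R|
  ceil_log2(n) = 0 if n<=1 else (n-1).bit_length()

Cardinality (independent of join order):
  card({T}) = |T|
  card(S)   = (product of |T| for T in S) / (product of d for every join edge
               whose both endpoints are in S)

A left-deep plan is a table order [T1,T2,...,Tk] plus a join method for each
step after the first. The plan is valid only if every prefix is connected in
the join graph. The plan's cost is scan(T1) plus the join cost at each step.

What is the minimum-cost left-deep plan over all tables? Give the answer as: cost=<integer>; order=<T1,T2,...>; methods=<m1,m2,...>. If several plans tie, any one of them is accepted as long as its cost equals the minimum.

cost=7800; order=D,B,A,C,E; methods=nl_idx,nl_idx,hash,hash

Selinger DP (subsets sized 1..n):
  {E}: scan cost=150, card=150
  {C}: scan cost=100, card=100
  {A}: scan cost=300, card=300
  {B}: scan cost=150, card=150
  {D}: scan cost=80, card=80
  {CE}: card=3000; try (C,hash)→1700, (E,merge)→2250, (C,merge)→2300, (E,hash)→2600, (C,nl_idx)→4200, (E,nl)→15100 …(+1); best=1700 via (C,hash)
  {AC}: card=2500; try (C,hash)→2000, (A,nl_idx)→3500, (A,merge)→3900, (C,merge)→4100, (C,nl_idx)→4900, (A,hash)→5600 …(+2); best=2000 via (C,hash)
  {AB}: card=450; try (A,nl_idx)→1950, (B,hash)→3000, (B,nl_idx)→3150, (A,merge)→4500, (B,merge)→4650, (A,hash)→5700 …(+2); best=1950 via (A,nl_idx)
  {BD}: card=80; try (B,nl_idx)→800, (D,hash)→1420, (B,merge)→2070, (D,merge)→2140, (B,hash)→2560, (B,nl)→12080 …(+1); best=800 via (B,nl_idx)
  {ACE}: card=75000; try (E,hash)→6900, (A,hash)→10100, (E,merge)→35850, (A,merge)→43700, (A,nl_idx)→103700, (E,nl)→377000 …(+1); best=6900 via (E,hash)
  {ABC}: card=3750; try (C,hash)→3800, (B,hash)→6900, (C,merge)→7250, (C,nl_idx)→8850, (B,nl_idx)→25750, (B,merge)→35850 …(+2); best=3800 via (C,hash)
  {ABD}: card=240; try (A,nl_idx)→1760, (D,hash)→3520, (A,merge)→4440, (A,hash)→6280, (D,merge)→7090, (A,nl)→24800 …(+1); best=1760 via (A,nl_idx)
  {ABCE}: card=112500; try (E,hash)→9950, (E,merge)→53900, (B,hash)→84300, (E,nl)→566300, (B,nl_idx)→719400, (B,merge)→1358250 …(+1); best=9950 via (E,hash)
  {ABCD}: card=2000; try (C,hash)→3400, (C,merge)→4720, (C,nl_idx)→5440, (D,hash)→8670, (C,nl)→25760, (D,merge)→53190 …(+1); best=3400 via (C,hash)
  {ABCDE}: card=60000; try (E,hash)→7800, (E,merge)→28750, (D,hash)→123570, (E,nl)→303400, (D,merge)→2035590, (D,nl)→9009950; best=7800 via (E,hash)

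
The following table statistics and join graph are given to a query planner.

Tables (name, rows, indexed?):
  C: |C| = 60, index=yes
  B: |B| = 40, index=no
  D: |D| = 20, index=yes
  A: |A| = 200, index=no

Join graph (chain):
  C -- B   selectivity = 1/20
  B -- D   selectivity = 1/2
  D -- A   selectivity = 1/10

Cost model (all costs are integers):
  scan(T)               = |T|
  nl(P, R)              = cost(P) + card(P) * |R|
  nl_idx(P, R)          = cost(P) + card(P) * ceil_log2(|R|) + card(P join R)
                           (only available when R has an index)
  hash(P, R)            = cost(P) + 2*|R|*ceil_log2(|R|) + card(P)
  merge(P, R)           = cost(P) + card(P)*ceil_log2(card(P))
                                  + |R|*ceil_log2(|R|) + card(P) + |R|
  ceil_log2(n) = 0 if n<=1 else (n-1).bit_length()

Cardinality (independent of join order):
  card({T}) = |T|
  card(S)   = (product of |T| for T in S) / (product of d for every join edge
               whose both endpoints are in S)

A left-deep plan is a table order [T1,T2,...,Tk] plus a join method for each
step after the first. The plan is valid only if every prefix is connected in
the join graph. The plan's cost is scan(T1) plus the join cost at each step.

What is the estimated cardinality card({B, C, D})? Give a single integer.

1200

Tables in S: B(40), C(60), D(20)
Edges inside S: C-B(d=20), B-D(d=2)
numerator = 40 * 60 * 20 = 48000
denominator = 20 * 2 = 40
card(S) = 48000 / 40 = 1200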